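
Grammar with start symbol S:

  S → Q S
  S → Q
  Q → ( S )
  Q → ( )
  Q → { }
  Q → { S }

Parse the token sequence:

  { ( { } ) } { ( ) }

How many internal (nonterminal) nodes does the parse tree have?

[S [Q { [S [Q ( [S [Q { }]] )]] }] [S [Q { [S [Q ( )]] }]]]

10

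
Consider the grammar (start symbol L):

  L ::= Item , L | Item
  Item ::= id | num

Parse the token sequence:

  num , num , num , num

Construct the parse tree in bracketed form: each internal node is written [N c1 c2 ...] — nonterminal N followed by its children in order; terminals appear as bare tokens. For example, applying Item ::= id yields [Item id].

L
Item , L
num , L
num , Item , L
num , num , L
num , num , Item , L
num , num , num , L
num , num , num , Item
num , num , num , num

[L [Item num] , [L [Item num] , [L [Item num] , [L [Item num]]]]]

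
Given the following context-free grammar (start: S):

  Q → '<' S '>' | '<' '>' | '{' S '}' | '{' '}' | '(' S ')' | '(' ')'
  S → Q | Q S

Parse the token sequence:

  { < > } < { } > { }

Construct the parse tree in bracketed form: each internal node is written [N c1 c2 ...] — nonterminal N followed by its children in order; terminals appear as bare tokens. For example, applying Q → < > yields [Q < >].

[S [Q { [S [Q < >]] }] [S [Q < [S [Q { }]] >] [S [Q { }]]]]

S
Q S
{ S } S
{ Q } S
{ < > } S
{ < > } Q S
{ < > } < S > S
{ < > } < Q > S
{ < > } < { } > S
{ < > } < { } > Q
{ < > } < { } > { }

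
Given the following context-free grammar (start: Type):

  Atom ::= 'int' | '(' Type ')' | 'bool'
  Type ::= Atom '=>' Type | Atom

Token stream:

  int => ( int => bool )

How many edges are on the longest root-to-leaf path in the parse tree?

[Type [Atom int] => [Type [Atom ( [Type [Atom int] => [Type [Atom bool]]] )]]]

6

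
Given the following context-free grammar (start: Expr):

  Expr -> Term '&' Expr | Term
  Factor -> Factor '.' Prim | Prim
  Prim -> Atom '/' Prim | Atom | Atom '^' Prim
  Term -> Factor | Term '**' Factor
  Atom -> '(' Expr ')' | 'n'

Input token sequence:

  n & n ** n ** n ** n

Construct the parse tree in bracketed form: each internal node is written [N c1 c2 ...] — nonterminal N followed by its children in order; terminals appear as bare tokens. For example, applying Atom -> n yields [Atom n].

Expr
Term & Expr
Factor & Expr
Prim & Expr
Atom & Expr
n & Expr
n & Term
n & Term ** Factor
n & Term ** Factor ** Factor
n & Term ** Factor ** Factor ** Factor
n & Factor ** Factor ** Factor ** Factor
n & Prim ** Factor ** Factor ** Factor
n & Atom ** Factor ** Factor ** Factor
n & n ** Factor ** Factor ** Factor
n & n ** Prim ** Factor ** Factor
n & n ** Atom ** Factor ** Factor
n & n ** n ** Factor ** Factor
n & n ** n ** Prim ** Factor
n & n ** n ** Atom ** Factor
n & n ** n ** n ** Factor
n & n ** n ** n ** Prim
n & n ** n ** n ** Atom
n & n ** n ** n ** n

[Expr [Term [Factor [Prim [Atom n]]]] & [Expr [Term [Term [Term [Term [Factor [Prim [Atom n]]]] ** [Factor [Prim [Atom n]]]] ** [Factor [Prim [Atom n]]]] ** [Factor [Prim [Atom n]]]]]]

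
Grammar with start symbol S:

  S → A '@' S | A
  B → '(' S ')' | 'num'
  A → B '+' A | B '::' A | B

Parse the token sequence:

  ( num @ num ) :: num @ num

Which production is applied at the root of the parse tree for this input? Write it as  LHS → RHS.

S → A '@' S

[S [A [B ( [S [A [B num]] @ [S [A [B num]]]] )] :: [A [B num]]] @ [S [A [B num]]]]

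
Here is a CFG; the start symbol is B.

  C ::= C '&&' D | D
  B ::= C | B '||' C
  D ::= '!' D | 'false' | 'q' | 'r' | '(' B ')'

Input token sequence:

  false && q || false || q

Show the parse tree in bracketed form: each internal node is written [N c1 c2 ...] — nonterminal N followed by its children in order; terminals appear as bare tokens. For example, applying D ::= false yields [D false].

B
B || C
B || C || C
C || C || C
C && D || C || C
D && D || C || C
false && D || C || C
false && q || C || C
false && q || D || C
false && q || false || C
false && q || false || D
false && q || false || q

[B [B [B [C [C [D false]] && [D q]]] || [C [D false]]] || [C [D q]]]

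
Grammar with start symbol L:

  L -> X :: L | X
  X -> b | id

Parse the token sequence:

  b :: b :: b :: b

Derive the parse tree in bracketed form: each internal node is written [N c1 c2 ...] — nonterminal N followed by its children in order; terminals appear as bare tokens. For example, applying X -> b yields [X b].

[L [X b] :: [L [X b] :: [L [X b] :: [L [X b]]]]]

L
X :: L
b :: L
b :: X :: L
b :: b :: L
b :: b :: X :: L
b :: b :: b :: L
b :: b :: b :: X
b :: b :: b :: b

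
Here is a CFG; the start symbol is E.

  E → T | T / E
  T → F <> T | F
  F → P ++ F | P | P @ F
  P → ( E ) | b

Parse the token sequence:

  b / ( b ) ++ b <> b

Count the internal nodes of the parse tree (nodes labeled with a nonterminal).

17

[E [T [F [P b]]] / [E [T [F [P ( [E [T [F [P b]]]] )] ++ [F [P b]]] <> [T [F [P b]]]]]]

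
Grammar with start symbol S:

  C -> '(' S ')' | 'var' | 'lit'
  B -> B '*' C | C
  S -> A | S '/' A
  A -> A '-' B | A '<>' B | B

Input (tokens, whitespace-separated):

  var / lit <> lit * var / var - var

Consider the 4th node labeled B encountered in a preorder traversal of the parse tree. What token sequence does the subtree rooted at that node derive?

[S [S [S [A [B [C var]]]] / [A [A [B [C lit]]] <> [B [B [C lit]] * [C var]]]] / [A [A [B [C var]]] - [B [C var]]]]

lit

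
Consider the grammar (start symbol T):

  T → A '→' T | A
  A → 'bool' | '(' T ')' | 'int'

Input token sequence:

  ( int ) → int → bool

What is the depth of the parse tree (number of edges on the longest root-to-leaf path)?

[T [A ( [T [A int]] )] → [T [A int] → [T [A bool]]]]

4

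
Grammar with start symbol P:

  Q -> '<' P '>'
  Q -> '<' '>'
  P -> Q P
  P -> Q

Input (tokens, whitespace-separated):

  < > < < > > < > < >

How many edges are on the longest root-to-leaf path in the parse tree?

5

[P [Q < >] [P [Q < [P [Q < >]] >] [P [Q < >] [P [Q < >]]]]]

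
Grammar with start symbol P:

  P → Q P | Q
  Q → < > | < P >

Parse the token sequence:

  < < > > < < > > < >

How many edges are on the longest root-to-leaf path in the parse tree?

5

[P [Q < [P [Q < >]] >] [P [Q < [P [Q < >]] >] [P [Q < >]]]]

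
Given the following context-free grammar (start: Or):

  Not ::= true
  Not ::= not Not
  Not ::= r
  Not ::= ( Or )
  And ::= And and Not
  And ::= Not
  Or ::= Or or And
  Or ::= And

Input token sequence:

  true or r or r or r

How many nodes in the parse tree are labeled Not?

4

[Or [Or [Or [Or [And [Not true]]] or [And [Not r]]] or [And [Not r]]] or [And [Not r]]]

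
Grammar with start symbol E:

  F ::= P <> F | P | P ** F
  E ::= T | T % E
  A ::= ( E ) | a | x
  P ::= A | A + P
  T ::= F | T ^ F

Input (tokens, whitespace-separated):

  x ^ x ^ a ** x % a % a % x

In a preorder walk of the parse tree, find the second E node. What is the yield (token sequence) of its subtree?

[E [T [T [T [F [P [A x]]]] ^ [F [P [A x]]]] ^ [F [P [A a]] ** [F [P [A x]]]]] % [E [T [F [P [A a]]]] % [E [T [F [P [A a]]]] % [E [T [F [P [A x]]]]]]]]

a % a % x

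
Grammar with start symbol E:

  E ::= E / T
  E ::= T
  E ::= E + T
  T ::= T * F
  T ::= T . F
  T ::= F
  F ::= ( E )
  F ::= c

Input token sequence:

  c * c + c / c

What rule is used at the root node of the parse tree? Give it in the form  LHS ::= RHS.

[E [E [E [T [T [F c]] * [F c]]] + [T [F c]]] / [T [F c]]]

E ::= E / T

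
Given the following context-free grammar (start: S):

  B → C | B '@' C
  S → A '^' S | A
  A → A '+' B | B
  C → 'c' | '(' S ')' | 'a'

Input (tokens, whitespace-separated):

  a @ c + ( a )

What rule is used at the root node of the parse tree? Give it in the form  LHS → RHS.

S → A

[S [A [A [B [B [C a]] @ [C c]]] + [B [C ( [S [A [B [C a]]]] )]]]]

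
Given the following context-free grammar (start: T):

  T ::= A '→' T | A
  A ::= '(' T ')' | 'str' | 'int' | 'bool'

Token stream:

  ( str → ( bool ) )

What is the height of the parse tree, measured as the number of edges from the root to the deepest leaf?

7

[T [A ( [T [A str] → [T [A ( [T [A bool]] )]]] )]]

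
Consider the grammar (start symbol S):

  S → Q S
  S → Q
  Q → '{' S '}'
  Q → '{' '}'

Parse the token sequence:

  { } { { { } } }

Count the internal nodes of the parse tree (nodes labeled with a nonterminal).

[S [Q { }] [S [Q { [S [Q { [S [Q { }]] }]] }]]]

8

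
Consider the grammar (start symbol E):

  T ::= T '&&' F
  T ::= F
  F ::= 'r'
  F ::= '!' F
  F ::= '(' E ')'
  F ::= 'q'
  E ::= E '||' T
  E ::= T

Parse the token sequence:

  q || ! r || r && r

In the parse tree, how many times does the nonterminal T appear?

4

[E [E [E [T [F q]]] || [T [F ! [F r]]]] || [T [T [F r]] && [F r]]]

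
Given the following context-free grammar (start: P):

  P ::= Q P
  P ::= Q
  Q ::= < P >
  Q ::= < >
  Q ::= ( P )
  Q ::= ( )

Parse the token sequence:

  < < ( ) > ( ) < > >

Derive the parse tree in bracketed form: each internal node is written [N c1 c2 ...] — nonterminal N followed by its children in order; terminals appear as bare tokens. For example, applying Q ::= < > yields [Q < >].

P
Q
< P >
< Q P >
< < P > P >
< < Q > P >
< < ( ) > P >
< < ( ) > Q P >
< < ( ) > ( ) P >
< < ( ) > ( ) Q >
< < ( ) > ( ) < > >

[P [Q < [P [Q < [P [Q ( )]] >] [P [Q ( )] [P [Q < >]]]] >]]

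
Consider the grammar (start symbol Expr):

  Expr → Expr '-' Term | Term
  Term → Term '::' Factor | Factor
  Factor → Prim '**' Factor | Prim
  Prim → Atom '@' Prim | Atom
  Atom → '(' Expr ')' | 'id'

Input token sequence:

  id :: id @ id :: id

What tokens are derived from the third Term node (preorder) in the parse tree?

[Expr [Term [Term [Term [Factor [Prim [Atom id]]]] :: [Factor [Prim [Atom id] @ [Prim [Atom id]]]]] :: [Factor [Prim [Atom id]]]]]

id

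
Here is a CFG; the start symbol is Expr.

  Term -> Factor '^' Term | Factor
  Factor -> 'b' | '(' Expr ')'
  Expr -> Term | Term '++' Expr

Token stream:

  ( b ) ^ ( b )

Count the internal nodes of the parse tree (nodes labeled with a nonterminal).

[Expr [Term [Factor ( [Expr [Term [Factor b]]] )] ^ [Term [Factor ( [Expr [Term [Factor b]]] )]]]]

11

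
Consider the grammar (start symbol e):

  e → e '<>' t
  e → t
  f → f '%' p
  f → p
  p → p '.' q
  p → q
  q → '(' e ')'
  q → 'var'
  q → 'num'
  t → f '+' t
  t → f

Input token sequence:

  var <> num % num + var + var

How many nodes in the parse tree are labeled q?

[e [e [t [f [p [q var]]]]] <> [t [f [f [p [q num]]] % [p [q num]]] + [t [f [p [q var]]] + [t [f [p [q var]]]]]]]

5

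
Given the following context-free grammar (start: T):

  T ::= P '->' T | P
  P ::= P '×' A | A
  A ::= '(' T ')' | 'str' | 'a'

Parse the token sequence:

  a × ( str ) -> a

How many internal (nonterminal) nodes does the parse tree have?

11

[T [P [P [A a]] × [A ( [T [P [A str]]] )]] -> [T [P [A a]]]]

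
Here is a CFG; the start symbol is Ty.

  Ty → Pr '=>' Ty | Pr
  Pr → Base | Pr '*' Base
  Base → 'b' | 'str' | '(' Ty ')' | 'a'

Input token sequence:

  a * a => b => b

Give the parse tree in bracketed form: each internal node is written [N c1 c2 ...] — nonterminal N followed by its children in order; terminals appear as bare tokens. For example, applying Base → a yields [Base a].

Ty
Pr => Ty
Pr * Base => Ty
Base * Base => Ty
a * Base => Ty
a * a => Ty
a * a => Pr => Ty
a * a => Base => Ty
a * a => b => Ty
a * a => b => Pr
a * a => b => Base
a * a => b => b

[Ty [Pr [Pr [Base a]] * [Base a]] => [Ty [Pr [Base b]] => [Ty [Pr [Base b]]]]]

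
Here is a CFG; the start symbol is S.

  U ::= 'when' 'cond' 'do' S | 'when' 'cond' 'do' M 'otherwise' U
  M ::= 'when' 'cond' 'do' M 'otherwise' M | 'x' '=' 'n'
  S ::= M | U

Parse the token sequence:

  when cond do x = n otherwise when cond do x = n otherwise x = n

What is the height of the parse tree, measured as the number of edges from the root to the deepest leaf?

[S [M when cond do [M x = n] otherwise [M when cond do [M x = n] otherwise [M x = n]]]]

4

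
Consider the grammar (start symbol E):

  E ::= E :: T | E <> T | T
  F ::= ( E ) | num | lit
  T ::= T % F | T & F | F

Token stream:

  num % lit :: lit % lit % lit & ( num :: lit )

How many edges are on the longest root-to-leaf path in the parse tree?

[E [E [T [T [F num]] % [F lit]]] :: [T [T [T [T [F lit]] % [F lit]] % [F lit]] & [F ( [E [E [T [F num]]] :: [T [F lit]]] )]]]

7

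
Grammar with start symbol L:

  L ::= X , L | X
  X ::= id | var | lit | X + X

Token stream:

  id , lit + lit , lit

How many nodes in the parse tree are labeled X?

[L [X id] , [L [X [X lit] + [X lit]] , [L [X lit]]]]

5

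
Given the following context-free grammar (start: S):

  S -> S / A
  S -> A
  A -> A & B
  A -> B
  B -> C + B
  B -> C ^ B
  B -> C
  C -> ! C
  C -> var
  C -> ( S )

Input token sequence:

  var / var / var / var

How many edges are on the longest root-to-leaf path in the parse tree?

7

[S [S [S [S [A [B [C var]]]] / [A [B [C var]]]] / [A [B [C var]]]] / [A [B [C var]]]]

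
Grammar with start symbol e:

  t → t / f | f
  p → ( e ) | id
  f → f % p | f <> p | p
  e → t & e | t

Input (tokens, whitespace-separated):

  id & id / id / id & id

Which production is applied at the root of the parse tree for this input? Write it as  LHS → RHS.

[e [t [f [p id]]] & [e [t [t [t [f [p id]]] / [f [p id]]] / [f [p id]]] & [e [t [f [p id]]]]]]

e → t & e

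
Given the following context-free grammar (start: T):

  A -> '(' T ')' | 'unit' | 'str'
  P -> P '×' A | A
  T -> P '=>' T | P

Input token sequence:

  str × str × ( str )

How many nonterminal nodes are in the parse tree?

10

[T [P [P [P [A str]] × [A str]] × [A ( [T [P [A str]]] )]]]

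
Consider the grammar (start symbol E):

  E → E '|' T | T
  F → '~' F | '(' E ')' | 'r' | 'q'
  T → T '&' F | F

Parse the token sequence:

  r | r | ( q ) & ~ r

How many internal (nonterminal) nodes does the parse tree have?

[E [E [E [T [F r]]] | [T [F r]]] | [T [T [F ( [E [T [F q]]] )]] & [F ~ [F r]]]]

15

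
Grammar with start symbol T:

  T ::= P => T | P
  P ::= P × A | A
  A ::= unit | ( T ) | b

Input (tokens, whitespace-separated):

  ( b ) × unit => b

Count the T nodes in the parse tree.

3

[T [P [P [A ( [T [P [A b]]] )]] × [A unit]] => [T [P [A b]]]]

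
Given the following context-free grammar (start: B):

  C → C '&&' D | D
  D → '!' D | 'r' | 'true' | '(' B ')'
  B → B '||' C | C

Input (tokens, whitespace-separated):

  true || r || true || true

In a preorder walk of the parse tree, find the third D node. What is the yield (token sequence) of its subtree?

[B [B [B [B [C [D true]]] || [C [D r]]] || [C [D true]]] || [C [D true]]]

true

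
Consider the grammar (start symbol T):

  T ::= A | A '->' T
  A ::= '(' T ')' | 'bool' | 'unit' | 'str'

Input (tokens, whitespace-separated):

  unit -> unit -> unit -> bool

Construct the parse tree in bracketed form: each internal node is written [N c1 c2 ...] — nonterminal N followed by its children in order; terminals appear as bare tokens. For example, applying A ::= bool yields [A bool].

[T [A unit] -> [T [A unit] -> [T [A unit] -> [T [A bool]]]]]

T
A -> T
unit -> T
unit -> A -> T
unit -> unit -> T
unit -> unit -> A -> T
unit -> unit -> unit -> T
unit -> unit -> unit -> A
unit -> unit -> unit -> bool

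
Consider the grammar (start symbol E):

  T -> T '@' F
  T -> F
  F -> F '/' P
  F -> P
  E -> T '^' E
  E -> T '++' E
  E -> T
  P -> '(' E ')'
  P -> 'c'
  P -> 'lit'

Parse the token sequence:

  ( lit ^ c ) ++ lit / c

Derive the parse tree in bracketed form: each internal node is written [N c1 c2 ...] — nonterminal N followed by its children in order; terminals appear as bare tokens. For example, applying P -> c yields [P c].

[E [T [F [P ( [E [T [F [P lit]]] ^ [E [T [F [P c]]]]] )]]] ++ [E [T [F [F [P lit]] / [P c]]]]]

E
T ++ E
F ++ E
P ++ E
( E ) ++ E
( T ^ E ) ++ E
( F ^ E ) ++ E
( P ^ E ) ++ E
( lit ^ E ) ++ E
( lit ^ T ) ++ E
( lit ^ F ) ++ E
( lit ^ P ) ++ E
( lit ^ c ) ++ E
( lit ^ c ) ++ T
( lit ^ c ) ++ F
( lit ^ c ) ++ F / P
( lit ^ c ) ++ P / P
( lit ^ c ) ++ lit / P
( lit ^ c ) ++ lit / c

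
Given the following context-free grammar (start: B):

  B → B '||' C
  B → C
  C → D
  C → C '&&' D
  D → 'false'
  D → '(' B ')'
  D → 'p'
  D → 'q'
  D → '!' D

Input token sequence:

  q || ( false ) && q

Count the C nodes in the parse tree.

4

[B [B [C [D q]]] || [C [C [D ( [B [C [D false]]] )]] && [D q]]]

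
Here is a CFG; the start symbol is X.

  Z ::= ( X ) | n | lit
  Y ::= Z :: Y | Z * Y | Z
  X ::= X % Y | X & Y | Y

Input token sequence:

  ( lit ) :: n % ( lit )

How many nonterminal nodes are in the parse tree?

[X [X [Y [Z ( [X [Y [Z lit]]] )] :: [Y [Z n]]]] % [Y [Z ( [X [Y [Z lit]]] )]]]

14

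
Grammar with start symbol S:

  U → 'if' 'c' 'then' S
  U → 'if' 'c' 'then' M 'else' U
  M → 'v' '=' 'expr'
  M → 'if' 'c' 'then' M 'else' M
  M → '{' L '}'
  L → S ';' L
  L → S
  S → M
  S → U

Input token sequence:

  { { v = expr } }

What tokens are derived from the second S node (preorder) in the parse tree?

{ v = expr }

[S [M { [L [S [M { [L [S [M v = expr]]] }]]] }]]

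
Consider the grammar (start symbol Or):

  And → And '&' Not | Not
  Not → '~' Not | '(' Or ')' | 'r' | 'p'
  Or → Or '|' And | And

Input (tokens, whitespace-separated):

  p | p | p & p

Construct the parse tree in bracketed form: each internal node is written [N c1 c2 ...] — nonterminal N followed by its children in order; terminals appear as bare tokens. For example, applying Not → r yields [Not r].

Or
Or | And
Or | And | And
And | And | And
Not | And | And
p | And | And
p | Not | And
p | p | And
p | p | And & Not
p | p | Not & Not
p | p | p & Not
p | p | p & p

[Or [Or [Or [And [Not p]]] | [And [Not p]]] | [And [And [Not p]] & [Not p]]]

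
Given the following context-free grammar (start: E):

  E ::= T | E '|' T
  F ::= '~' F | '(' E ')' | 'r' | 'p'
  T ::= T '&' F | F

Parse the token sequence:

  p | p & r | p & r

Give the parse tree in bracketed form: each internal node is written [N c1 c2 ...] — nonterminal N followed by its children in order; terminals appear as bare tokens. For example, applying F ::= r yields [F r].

[E [E [E [T [F p]]] | [T [T [F p]] & [F r]]] | [T [T [F p]] & [F r]]]

E
E | T
E | T | T
T | T | T
F | T | T
p | T | T
p | T & F | T
p | F & F | T
p | p & F | T
p | p & r | T
p | p & r | T & F
p | p & r | F & F
p | p & r | p & F
p | p & r | p & r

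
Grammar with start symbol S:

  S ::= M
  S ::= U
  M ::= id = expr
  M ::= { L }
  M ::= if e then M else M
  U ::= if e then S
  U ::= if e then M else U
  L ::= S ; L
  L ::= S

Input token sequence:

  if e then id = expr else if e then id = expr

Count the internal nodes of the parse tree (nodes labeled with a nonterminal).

[S [U if e then [M id = expr] else [U if e then [S [M id = expr]]]]]

6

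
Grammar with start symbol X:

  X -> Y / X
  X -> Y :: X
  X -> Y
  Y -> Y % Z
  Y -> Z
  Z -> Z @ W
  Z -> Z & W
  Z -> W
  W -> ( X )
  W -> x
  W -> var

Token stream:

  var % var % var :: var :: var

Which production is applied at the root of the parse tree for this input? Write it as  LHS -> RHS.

X -> Y :: X

[X [Y [Y [Y [Z [W var]]] % [Z [W var]]] % [Z [W var]]] :: [X [Y [Z [W var]]] :: [X [Y [Z [W var]]]]]]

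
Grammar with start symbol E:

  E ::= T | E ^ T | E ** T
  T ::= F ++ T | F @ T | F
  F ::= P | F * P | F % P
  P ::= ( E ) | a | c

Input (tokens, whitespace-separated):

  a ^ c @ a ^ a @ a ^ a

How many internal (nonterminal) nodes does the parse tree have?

[E [E [E [E [T [F [P a]]]] ^ [T [F [P c]] @ [T [F [P a]]]]] ^ [T [F [P a]] @ [T [F [P a]]]]] ^ [T [F [P a]]]]

22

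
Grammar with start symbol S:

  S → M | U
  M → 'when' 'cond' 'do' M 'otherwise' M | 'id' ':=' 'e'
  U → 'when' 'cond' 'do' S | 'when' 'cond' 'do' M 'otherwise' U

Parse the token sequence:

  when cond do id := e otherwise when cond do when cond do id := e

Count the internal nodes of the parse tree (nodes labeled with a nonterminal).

[S [U when cond do [M id := e] otherwise [U when cond do [S [U when cond do [S [M id := e]]]]]]]

8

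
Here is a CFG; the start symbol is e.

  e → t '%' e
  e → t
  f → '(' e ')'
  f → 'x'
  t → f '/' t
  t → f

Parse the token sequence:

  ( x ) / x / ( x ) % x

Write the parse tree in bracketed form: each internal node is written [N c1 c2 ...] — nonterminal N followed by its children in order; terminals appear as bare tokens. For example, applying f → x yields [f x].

[e [t [f ( [e [t [f x]]] )] / [t [f x] / [t [f ( [e [t [f x]]] )]]]] % [e [t [f x]]]]

e
t % e
f / t % e
( e ) / t % e
( t ) / t % e
( f ) / t % e
( x ) / t % e
( x ) / f / t % e
( x ) / x / t % e
( x ) / x / f % e
( x ) / x / ( e ) % e
( x ) / x / ( t ) % e
( x ) / x / ( f ) % e
( x ) / x / ( x ) % e
( x ) / x / ( x ) % t
( x ) / x / ( x ) % f
( x ) / x / ( x ) % x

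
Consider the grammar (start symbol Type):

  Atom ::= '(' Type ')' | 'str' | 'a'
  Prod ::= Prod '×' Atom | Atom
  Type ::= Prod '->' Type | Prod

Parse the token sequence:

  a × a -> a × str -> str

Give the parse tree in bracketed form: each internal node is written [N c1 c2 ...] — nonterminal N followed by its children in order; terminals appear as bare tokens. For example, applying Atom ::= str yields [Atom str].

[Type [Prod [Prod [Atom a]] × [Atom a]] -> [Type [Prod [Prod [Atom a]] × [Atom str]] -> [Type [Prod [Atom str]]]]]

Type
Prod -> Type
Prod × Atom -> Type
Atom × Atom -> Type
a × Atom -> Type
a × a -> Type
a × a -> Prod -> Type
a × a -> Prod × Atom -> Type
a × a -> Atom × Atom -> Type
a × a -> a × Atom -> Type
a × a -> a × str -> Type
a × a -> a × str -> Prod
a × a -> a × str -> Atom
a × a -> a × str -> str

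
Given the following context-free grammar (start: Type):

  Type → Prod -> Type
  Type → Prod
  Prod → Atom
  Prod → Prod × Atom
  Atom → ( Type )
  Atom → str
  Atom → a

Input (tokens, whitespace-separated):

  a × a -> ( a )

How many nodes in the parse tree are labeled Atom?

[Type [Prod [Prod [Atom a]] × [Atom a]] -> [Type [Prod [Atom ( [Type [Prod [Atom a]]] )]]]]

4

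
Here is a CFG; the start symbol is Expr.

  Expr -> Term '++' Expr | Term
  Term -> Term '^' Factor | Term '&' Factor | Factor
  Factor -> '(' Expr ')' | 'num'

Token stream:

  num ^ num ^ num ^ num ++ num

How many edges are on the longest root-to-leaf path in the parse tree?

6

[Expr [Term [Term [Term [Term [Factor num]] ^ [Factor num]] ^ [Factor num]] ^ [Factor num]] ++ [Expr [Term [Factor num]]]]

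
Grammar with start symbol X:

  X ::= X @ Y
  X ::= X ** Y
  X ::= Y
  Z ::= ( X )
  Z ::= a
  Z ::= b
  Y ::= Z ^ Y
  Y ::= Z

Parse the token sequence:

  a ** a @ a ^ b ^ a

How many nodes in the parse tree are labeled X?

3

[X [X [X [Y [Z a]]] ** [Y [Z a]]] @ [Y [Z a] ^ [Y [Z b] ^ [Y [Z a]]]]]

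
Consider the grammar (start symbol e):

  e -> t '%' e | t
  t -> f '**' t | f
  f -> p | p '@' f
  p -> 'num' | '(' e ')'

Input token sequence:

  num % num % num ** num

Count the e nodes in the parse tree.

3

[e [t [f [p num]]] % [e [t [f [p num]]] % [e [t [f [p num]] ** [t [f [p num]]]]]]]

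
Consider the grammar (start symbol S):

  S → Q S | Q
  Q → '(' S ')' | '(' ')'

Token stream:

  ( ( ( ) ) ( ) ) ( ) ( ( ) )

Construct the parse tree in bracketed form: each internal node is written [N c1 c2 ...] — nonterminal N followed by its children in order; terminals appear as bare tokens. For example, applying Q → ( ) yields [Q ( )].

S
Q S
( S ) S
( Q S ) S
( ( S ) S ) S
( ( Q ) S ) S
( ( ( ) ) S ) S
( ( ( ) ) Q ) S
( ( ( ) ) ( ) ) S
( ( ( ) ) ( ) ) Q S
( ( ( ) ) ( ) ) ( ) S
( ( ( ) ) ( ) ) ( ) Q
( ( ( ) ) ( ) ) ( ) ( S )
( ( ( ) ) ( ) ) ( ) ( Q )
( ( ( ) ) ( ) ) ( ) ( ( ) )

[S [Q ( [S [Q ( [S [Q ( )]] )] [S [Q ( )]]] )] [S [Q ( )] [S [Q ( [S [Q ( )]] )]]]]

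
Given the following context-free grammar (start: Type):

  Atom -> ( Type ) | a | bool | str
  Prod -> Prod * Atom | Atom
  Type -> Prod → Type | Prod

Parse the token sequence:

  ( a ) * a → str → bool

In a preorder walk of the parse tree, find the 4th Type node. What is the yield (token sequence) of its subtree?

bool

[Type [Prod [Prod [Atom ( [Type [Prod [Atom a]]] )]] * [Atom a]] → [Type [Prod [Atom str]] → [Type [Prod [Atom bool]]]]]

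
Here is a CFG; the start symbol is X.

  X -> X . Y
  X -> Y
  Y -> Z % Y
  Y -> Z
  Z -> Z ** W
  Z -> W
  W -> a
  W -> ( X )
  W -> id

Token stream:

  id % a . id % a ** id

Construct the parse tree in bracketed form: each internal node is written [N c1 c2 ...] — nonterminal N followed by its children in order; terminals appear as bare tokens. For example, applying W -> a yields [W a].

X
X . Y
Y . Y
Z % Y . Y
W % Y . Y
id % Y . Y
id % Z . Y
id % W . Y
id % a . Y
id % a . Z % Y
id % a . W % Y
id % a . id % Y
id % a . id % Z
id % a . id % Z ** W
id % a . id % W ** W
id % a . id % a ** W
id % a . id % a ** id

[X [X [Y [Z [W id]] % [Y [Z [W a]]]]] . [Y [Z [W id]] % [Y [Z [Z [W a]] ** [W id]]]]]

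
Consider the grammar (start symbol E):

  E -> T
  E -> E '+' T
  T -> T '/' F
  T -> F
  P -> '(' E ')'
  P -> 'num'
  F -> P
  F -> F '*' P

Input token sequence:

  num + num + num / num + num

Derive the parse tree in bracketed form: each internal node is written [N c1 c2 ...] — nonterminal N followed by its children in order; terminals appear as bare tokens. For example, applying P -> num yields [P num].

E
E + T
E + T + T
E + T + T + T
T + T + T + T
F + T + T + T
P + T + T + T
num + T + T + T
num + F + T + T
num + P + T + T
num + num + T + T
num + num + T / F + T
num + num + F / F + T
num + num + P / F + T
num + num + num / F + T
num + num + num / P + T
num + num + num / num + T
num + num + num / num + F
num + num + num / num + P
num + num + num / num + num

[E [E [E [E [T [F [P num]]]] + [T [F [P num]]]] + [T [T [F [P num]]] / [F [P num]]]] + [T [F [P num]]]]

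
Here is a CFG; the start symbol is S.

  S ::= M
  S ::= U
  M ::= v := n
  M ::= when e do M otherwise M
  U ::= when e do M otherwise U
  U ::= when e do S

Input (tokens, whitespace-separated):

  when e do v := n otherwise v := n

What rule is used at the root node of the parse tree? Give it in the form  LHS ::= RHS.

[S [M when e do [M v := n] otherwise [M v := n]]]

S ::= M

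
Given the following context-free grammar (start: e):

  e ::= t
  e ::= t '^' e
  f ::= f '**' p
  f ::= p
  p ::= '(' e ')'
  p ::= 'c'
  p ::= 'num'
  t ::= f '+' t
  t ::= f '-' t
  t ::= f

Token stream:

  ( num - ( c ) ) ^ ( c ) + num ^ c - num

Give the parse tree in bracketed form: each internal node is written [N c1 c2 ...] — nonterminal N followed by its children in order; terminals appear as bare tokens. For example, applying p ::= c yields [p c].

[e [t [f [p ( [e [t [f [p num]] - [t [f [p ( [e [t [f [p c]]]] )]]]]] )]]] ^ [e [t [f [p ( [e [t [f [p c]]]] )]] + [t [f [p num]]]] ^ [e [t [f [p c]] - [t [f [p num]]]]]]]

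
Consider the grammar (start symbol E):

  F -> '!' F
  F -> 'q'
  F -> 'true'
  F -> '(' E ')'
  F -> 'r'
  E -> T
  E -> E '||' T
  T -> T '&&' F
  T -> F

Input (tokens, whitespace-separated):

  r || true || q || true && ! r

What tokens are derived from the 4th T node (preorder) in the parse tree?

true && ! r

[E [E [E [E [T [F r]]] || [T [F true]]] || [T [F q]]] || [T [T [F true]] && [F ! [F r]]]]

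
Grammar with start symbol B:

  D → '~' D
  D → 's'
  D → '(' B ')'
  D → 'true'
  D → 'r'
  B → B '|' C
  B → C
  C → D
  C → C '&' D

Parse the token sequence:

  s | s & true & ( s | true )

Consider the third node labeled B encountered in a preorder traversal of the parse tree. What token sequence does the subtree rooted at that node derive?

s | true

[B [B [C [D s]]] | [C [C [C [D s]] & [D true]] & [D ( [B [B [C [D s]]] | [C [D true]]] )]]]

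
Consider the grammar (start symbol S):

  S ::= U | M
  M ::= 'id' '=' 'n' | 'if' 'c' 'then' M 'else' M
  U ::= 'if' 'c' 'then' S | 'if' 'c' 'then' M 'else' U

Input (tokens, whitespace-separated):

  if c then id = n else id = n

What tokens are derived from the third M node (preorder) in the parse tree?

id = n

[S [M if c then [M id = n] else [M id = n]]]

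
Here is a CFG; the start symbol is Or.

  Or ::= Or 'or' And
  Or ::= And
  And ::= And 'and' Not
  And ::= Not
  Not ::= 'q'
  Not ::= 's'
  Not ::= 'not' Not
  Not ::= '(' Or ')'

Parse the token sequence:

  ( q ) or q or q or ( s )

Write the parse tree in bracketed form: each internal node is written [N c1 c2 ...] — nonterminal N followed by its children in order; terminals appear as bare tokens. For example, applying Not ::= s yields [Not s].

Or
Or or And
Or or And or And
Or or And or And or And
And or And or And or And
Not or And or And or And
( Or ) or And or And or And
( And ) or And or And or And
( Not ) or And or And or And
( q ) or And or And or And
( q ) or Not or And or And
( q ) or q or And or And
( q ) or q or Not or And
( q ) or q or q or And
( q ) or q or q or Not
( q ) or q or q or ( Or )
( q ) or q or q or ( And )
( q ) or q or q or ( Not )
( q ) or q or q or ( s )

[Or [Or [Or [Or [And [Not ( [Or [And [Not q]]] )]]] or [And [Not q]]] or [And [Not q]]] or [And [Not ( [Or [And [Not s]]] )]]]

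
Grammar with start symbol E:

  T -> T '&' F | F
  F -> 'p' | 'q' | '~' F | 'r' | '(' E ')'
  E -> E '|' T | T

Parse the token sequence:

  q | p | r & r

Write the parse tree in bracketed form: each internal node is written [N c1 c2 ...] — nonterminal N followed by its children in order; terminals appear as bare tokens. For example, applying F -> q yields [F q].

[E [E [E [T [F q]]] | [T [F p]]] | [T [T [F r]] & [F r]]]

E
E | T
E | T | T
T | T | T
F | T | T
q | T | T
q | F | T
q | p | T
q | p | T & F
q | p | F & F
q | p | r & F
q | p | r & r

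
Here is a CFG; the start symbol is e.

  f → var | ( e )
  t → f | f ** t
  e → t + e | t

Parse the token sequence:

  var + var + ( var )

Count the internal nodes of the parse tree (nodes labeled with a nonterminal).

12

[e [t [f var]] + [e [t [f var]] + [e [t [f ( [e [t [f var]]] )]]]]]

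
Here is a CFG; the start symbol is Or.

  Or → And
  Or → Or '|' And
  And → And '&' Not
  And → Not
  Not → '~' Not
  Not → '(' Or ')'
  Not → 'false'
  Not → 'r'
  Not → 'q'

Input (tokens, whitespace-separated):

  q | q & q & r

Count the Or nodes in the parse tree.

[Or [Or [And [Not q]]] | [And [And [And [Not q]] & [Not q]] & [Not r]]]

2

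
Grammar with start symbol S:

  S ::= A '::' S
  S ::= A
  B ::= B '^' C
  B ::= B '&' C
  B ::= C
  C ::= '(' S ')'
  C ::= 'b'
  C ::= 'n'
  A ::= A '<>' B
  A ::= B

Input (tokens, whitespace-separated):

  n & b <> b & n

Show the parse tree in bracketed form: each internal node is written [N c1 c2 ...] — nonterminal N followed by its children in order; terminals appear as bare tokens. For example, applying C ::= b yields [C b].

S
A
A <> B
B <> B
B & C <> B
C & C <> B
n & C <> B
n & b <> B
n & b <> B & C
n & b <> C & C
n & b <> b & C
n & b <> b & n

[S [A [A [B [B [C n]] & [C b]]] <> [B [B [C b]] & [C n]]]]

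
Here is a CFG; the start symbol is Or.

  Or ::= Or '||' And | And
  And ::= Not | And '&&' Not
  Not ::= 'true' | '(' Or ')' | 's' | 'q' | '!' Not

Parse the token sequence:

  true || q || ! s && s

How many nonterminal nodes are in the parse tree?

12

[Or [Or [Or [And [Not true]]] || [And [Not q]]] || [And [And [Not ! [Not s]]] && [Not s]]]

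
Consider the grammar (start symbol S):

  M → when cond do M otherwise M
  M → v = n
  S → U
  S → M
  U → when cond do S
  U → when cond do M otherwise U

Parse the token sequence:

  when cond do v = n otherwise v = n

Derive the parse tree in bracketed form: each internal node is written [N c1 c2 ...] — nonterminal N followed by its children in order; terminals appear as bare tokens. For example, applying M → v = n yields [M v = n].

[S [M when cond do [M v = n] otherwise [M v = n]]]

S
M
when cond do M otherwise M
when cond do v = n otherwise M
when cond do v = n otherwise v = n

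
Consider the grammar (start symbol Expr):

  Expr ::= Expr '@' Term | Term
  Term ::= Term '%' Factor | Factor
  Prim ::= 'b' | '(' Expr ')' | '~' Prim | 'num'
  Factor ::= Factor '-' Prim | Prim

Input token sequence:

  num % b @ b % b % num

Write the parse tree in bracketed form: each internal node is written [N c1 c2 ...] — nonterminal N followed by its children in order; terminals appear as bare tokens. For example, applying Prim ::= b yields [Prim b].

Expr
Expr @ Term
Term @ Term
Term % Factor @ Term
Factor % Factor @ Term
Prim % Factor @ Term
num % Factor @ Term
num % Prim @ Term
num % b @ Term
num % b @ Term % Factor
num % b @ Term % Factor % Factor
num % b @ Factor % Factor % Factor
num % b @ Prim % Factor % Factor
num % b @ b % Factor % Factor
num % b @ b % Prim % Factor
num % b @ b % b % Factor
num % b @ b % b % Prim
num % b @ b % b % num

[Expr [Expr [Term [Term [Factor [Prim num]]] % [Factor [Prim b]]]] @ [Term [Term [Term [Factor [Prim b]]] % [Factor [Prim b]]] % [Factor [Prim num]]]]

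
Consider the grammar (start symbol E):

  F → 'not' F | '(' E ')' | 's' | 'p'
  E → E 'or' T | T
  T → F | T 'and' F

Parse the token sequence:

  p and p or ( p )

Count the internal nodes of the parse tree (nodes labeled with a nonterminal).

11

[E [E [T [T [F p]] and [F p]]] or [T [F ( [E [T [F p]]] )]]]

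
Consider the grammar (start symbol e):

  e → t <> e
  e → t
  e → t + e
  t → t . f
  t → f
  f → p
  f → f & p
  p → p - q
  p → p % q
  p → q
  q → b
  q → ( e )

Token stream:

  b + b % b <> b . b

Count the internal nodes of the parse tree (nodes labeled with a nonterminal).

21

[e [t [f [p [q b]]]] + [e [t [f [p [p [q b]] % [q b]]]] <> [e [t [t [f [p [q b]]]] . [f [p [q b]]]]]]]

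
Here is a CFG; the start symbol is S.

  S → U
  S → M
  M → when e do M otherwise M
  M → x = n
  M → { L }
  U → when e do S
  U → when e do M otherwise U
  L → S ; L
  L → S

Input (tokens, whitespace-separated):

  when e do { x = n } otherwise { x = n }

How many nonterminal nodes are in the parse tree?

[S [M when e do [M { [L [S [M x = n]]] }] otherwise [M { [L [S [M x = n]]] }]]]

10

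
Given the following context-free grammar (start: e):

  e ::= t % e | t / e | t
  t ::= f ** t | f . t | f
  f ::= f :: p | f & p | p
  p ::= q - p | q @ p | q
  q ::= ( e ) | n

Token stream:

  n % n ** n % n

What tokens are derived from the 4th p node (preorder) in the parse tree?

[e [t [f [p [q n]]]] % [e [t [f [p [q n]]] ** [t [f [p [q n]]]]] % [e [t [f [p [q n]]]]]]]

n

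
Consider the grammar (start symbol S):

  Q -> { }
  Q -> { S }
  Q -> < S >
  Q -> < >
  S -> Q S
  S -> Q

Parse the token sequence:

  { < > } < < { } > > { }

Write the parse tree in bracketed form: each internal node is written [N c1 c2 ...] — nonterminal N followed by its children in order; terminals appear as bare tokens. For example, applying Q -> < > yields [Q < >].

[S [Q { [S [Q < >]] }] [S [Q < [S [Q < [S [Q { }]] >]] >] [S [Q { }]]]]

S
Q S
{ S } S
{ Q } S
{ < > } S
{ < > } Q S
{ < > } < S > S
{ < > } < Q > S
{ < > } < < S > > S
{ < > } < < Q > > S
{ < > } < < { } > > S
{ < > } < < { } > > Q
{ < > } < < { } > > { }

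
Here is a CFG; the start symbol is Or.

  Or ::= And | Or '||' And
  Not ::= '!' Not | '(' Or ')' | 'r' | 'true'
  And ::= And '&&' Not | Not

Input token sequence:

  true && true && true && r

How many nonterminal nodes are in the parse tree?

[Or [And [And [And [And [Not true]] && [Not true]] && [Not true]] && [Not r]]]

9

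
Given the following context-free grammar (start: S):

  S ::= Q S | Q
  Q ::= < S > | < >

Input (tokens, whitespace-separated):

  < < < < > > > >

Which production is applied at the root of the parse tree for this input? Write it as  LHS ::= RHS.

S ::= Q

[S [Q < [S [Q < [S [Q < [S [Q < >]] >]] >]] >]]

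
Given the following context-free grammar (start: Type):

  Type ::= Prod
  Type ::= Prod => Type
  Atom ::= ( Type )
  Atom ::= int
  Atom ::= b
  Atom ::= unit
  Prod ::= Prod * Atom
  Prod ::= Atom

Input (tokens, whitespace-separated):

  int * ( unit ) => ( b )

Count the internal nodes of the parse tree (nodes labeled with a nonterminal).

14

[Type [Prod [Prod [Atom int]] * [Atom ( [Type [Prod [Atom unit]]] )]] => [Type [Prod [Atom ( [Type [Prod [Atom b]]] )]]]]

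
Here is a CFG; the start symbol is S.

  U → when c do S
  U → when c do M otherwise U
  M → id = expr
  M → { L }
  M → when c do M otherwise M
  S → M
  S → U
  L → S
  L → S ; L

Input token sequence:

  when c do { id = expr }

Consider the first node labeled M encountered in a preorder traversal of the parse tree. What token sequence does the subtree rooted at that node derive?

{ id = expr }

[S [U when c do [S [M { [L [S [M id = expr]]] }]]]]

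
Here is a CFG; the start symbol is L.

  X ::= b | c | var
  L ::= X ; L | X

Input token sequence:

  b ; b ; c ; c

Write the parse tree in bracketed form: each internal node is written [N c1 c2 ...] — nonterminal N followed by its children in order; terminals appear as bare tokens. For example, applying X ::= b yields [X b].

L
X ; L
b ; L
b ; X ; L
b ; b ; L
b ; b ; X ; L
b ; b ; c ; L
b ; b ; c ; X
b ; b ; c ; c

[L [X b] ; [L [X b] ; [L [X c] ; [L [X c]]]]]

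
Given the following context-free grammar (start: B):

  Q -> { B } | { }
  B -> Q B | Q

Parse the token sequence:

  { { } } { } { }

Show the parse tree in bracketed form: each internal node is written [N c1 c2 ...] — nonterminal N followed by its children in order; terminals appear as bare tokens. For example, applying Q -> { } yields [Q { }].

B
Q B
{ B } B
{ Q } B
{ { } } B
{ { } } Q B
{ { } } { } B
{ { } } { } Q
{ { } } { } { }

[B [Q { [B [Q { }]] }] [B [Q { }] [B [Q { }]]]]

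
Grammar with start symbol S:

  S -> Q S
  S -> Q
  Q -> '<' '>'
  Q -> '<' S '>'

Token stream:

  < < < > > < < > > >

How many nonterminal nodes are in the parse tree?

[S [Q < [S [Q < [S [Q < >]] >] [S [Q < [S [Q < >]] >]]] >]]

10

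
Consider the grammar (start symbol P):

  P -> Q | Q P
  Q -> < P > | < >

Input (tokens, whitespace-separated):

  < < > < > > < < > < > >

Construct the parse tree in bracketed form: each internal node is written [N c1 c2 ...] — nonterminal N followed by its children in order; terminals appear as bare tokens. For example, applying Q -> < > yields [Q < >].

P
Q P
< P > P
< Q P > P
< < > P > P
< < > Q > P
< < > < > > P
< < > < > > Q
< < > < > > < P >
< < > < > > < Q P >
< < > < > > < < > P >
< < > < > > < < > Q >
< < > < > > < < > < > >

[P [Q < [P [Q < >] [P [Q < >]]] >] [P [Q < [P [Q < >] [P [Q < >]]] >]]]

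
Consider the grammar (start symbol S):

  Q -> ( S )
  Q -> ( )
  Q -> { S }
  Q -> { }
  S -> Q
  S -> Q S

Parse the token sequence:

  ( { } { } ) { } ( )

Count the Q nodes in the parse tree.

[S [Q ( [S [Q { }] [S [Q { }]]] )] [S [Q { }] [S [Q ( )]]]]

5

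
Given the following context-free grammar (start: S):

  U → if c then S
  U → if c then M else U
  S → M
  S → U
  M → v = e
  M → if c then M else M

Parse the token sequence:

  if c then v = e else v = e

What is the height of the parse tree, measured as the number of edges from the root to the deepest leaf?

3

[S [M if c then [M v = e] else [M v = e]]]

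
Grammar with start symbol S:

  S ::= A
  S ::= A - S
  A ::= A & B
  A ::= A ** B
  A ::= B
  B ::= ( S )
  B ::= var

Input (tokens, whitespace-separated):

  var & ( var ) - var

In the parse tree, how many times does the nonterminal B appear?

4

[S [A [A [B var]] & [B ( [S [A [B var]]] )]] - [S [A [B var]]]]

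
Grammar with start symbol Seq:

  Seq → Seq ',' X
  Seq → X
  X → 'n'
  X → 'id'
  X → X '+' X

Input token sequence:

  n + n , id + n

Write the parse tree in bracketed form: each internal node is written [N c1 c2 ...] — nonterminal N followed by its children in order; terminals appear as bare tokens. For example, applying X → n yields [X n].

[Seq [Seq [X [X n] + [X n]]] , [X [X id] + [X n]]]

Seq
Seq , X
X , X
X + X , X
n + X , X
n + n , X
n + n , X + X
n + n , id + X
n + n , id + n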